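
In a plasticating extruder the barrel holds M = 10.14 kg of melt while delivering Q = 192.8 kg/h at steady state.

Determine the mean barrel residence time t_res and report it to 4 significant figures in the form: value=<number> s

Convert throughput: Q = 192.8 kg/h = 192.8/3600 = 0.0535556 kg/s
t_res = M / Q_s = 10.14 / 0.0535556 = 189.336 s

value=189.3 s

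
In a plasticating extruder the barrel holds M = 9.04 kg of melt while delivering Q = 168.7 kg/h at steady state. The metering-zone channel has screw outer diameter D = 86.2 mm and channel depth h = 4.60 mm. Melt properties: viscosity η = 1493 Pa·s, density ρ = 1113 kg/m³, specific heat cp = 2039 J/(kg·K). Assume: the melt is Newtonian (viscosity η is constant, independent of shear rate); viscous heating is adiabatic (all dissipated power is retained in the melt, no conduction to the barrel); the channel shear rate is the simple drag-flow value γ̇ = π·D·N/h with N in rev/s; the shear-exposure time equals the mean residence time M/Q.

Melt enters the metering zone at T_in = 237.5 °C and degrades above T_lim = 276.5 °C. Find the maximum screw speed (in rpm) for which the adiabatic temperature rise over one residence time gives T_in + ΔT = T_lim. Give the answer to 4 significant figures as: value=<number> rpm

Q_s = Q / 3600 = 168.7 / 3600 = 0.0468611 kg/s
Mean residence time: t_res = M/Q_s = 9.04 kg / 0.0468611 kg/s = 192.91 s
Convert to metres: D = 0.0862 m, h = 0.0046 m
Allowable rise: ΔT_a = T_lim − T_in = 276.5 − 237.5 = 39 K
γ̇_max² = ΔT_a·ρ·cp / (η·t_res) = [39 × 1113 × 2039] / [1493 × 192.91] = 307.299 s⁻²
Take the square root: γ̇_max = √(307.299) = 17.5299 s⁻¹
Solve γ̇ = πDN/h for N: N_max = γ̇_max·h/(π·D) = 17.5299 × 0.0046 / (π × 0.0862) = 0.29777 rev/s = 17.8662 rpm

value=17.87 rpm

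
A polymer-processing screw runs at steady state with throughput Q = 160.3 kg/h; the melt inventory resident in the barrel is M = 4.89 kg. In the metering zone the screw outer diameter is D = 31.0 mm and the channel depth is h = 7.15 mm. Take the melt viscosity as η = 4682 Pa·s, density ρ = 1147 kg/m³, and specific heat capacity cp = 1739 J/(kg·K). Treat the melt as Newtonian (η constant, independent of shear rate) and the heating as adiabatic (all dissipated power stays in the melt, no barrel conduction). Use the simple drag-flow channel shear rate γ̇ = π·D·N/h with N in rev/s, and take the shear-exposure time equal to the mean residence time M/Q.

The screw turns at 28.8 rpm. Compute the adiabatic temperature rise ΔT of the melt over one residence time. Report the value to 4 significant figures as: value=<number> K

value=11.02 K

Throughput in SI: Q_s = 160.3 kg/h ÷ 3600 s/h = 0.0445278 kg/s
t_res = M / Q_s = 4.89 ÷ 0.0445278 = 109.819 s
Geometry in metres: D = 31.0 mm → 0.031 m, h = 7.15 mm → 0.00715 m; screw speed N = 28.8 rpm = 0.48 rev/s
γ̇ = π D N / h = (π)(0.031)(0.48) / 0.00715 = 6.53803 s⁻¹
Adiabatic rise: ΔT = η γ̇² t_res / (ρ cp) = 4682·(6.53803)²·109.819 / (1147·1739) = 11.0189 K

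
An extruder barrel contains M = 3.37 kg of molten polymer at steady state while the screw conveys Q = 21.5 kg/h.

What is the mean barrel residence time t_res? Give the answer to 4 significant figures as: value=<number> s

Throughput in SI: Q_s = 21.5 kg/h ÷ 3600 s/h = 0.00597222 kg/s
t_res = M / Q_s = 3.37 / 0.00597222 = 564.279 s

value=564.3 s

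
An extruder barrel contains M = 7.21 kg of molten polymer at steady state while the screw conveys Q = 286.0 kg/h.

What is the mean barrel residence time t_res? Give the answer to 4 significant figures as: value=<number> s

value=90.76 s

Convert throughput: Q = 286.0 kg/h = 286.0/3600 = 0.0794444 kg/s
t_res = M / Q_s = 7.21 ÷ 0.0794444 = 90.7552 s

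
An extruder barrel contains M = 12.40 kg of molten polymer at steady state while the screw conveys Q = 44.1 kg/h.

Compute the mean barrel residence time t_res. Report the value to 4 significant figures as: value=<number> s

Q_s = Q / 3600 = 44.1 / 3600 = 0.01225 kg/s
Mean residence time: t_res = M/Q_s = 12.40 kg / 0.01225 kg/s = 1012.24 s

value=1012. s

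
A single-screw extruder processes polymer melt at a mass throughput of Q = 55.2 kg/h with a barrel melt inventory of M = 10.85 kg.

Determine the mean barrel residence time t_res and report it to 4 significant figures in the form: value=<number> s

value=707.6 s

Convert throughput: Q = 55.2 kg/h = 55.2/3600 = 0.0153333 kg/s
Mean residence time: t_res = M/Q_s = 10.85 kg / 0.0153333 kg/s = 707.609 s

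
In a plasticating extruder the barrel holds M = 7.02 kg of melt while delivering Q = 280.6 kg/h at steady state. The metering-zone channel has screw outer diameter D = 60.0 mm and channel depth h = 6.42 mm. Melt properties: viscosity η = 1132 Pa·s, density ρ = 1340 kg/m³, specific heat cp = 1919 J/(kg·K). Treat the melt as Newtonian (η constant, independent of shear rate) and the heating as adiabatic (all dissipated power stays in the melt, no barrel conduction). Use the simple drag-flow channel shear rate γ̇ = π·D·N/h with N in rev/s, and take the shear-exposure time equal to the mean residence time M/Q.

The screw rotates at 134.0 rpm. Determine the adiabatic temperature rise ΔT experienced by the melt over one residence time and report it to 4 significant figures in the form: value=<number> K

value=170.5 K

Throughput in SI: Q_s = 280.6 kg/h ÷ 3600 s/h = 0.0779444 kg/s
Mean residence time: t_res = M/Q_s = 7.02 kg / 0.0779444 kg/s = 90.0641 s
D = 60.0 mm = 0.06 m;  h = 6.42 mm = 0.00642 m;  N = 134.0 rpm / 60 = 2.23333 rev/s
γ̇ = π D N / h = (π)(0.06)(2.23333) / 0.00642 = 65.5722 s⁻¹
Adiabatic rise: ΔT = η γ̇² t_res / (ρ cp) = 1132·(65.5722)²·90.0641 / (1340·1919) = 170.474 K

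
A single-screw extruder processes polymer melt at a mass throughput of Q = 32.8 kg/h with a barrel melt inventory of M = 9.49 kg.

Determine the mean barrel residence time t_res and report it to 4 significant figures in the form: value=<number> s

value=1042. s

Throughput in SI: Q_s = 32.8 kg/h ÷ 3600 s/h = 0.00911111 kg/s
t_res = M / Q_s = 9.49 / 0.00911111 = 1041.59 s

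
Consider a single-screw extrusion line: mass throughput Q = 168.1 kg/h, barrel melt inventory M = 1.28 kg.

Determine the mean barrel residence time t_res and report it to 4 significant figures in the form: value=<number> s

Q_s = Q / 3600 = 168.1 / 3600 = 0.0466944 kg/s
t_res = M / Q_s = 1.28 / 0.0466944 = 27.4123 s

value=27.41 s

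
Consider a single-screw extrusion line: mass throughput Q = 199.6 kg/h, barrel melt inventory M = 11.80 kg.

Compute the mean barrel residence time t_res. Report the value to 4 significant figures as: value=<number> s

value=212.8 s

Convert throughput: Q = 199.6 kg/h = 199.6/3600 = 0.0554444 kg/s
t_res = M / Q_s = 11.80 ÷ 0.0554444 = 212.826 s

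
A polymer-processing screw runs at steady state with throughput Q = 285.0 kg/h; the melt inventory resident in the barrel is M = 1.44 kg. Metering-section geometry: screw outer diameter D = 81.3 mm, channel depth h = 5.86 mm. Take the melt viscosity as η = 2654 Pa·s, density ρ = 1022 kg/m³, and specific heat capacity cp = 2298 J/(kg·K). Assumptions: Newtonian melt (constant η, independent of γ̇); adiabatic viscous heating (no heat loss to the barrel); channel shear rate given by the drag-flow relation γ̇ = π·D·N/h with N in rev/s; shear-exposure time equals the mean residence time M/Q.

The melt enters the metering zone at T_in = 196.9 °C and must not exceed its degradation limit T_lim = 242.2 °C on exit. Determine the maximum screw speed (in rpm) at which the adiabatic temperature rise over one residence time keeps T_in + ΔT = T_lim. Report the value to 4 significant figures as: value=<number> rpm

Q_s = Q / 3600 = 285.0 / 3600 = 0.0791667 kg/s
Mean residence time: t_res = M/Q_s = 1.44 kg / 0.0791667 kg/s = 18.1895 s
Convert to metres: D = 0.0813 m, h = 0.00586 m
Allowable rise: ΔT_a = T_lim − T_in = 242.2 − 196.9 = 45.3 K
Invert ΔT = ηγ̇²t_res/(ρcp) for γ̇: γ̇_max² = ΔT_a ρ cp / (η t_res) = 45.3·1022·2298 / (2654·18.1895) = 2203.83 s⁻²
γ̇_max = √2203.83 = 46.945 s⁻¹
Solve γ̇ = πDN/h for N: N_max = γ̇_max·h/(π·D) = 46.945 × 0.00586 / (π × 0.0813) = 1.07708 rev/s = 64.6245 rpm

value=64.62 rpm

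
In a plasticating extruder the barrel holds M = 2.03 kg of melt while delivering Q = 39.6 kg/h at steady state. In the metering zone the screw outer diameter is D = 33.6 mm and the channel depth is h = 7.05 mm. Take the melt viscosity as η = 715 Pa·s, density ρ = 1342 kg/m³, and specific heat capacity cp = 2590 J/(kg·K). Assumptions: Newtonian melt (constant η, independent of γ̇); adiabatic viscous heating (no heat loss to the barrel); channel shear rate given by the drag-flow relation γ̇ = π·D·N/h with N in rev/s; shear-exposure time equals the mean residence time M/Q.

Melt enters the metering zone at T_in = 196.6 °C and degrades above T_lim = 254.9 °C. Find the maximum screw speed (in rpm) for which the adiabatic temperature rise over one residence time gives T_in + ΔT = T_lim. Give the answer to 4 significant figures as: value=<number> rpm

value=157.0 rpm

Convert throughput: Q = 39.6 kg/h = 39.6/3600 = 0.011 kg/s
t_res = M / Q_s = 2.03 ÷ 0.011 = 184.545 s
Geometry in SI: D = 33.6 mm → 0.0336 m, h = 7.05 mm → 0.00705 m
Allowable rise: ΔT_a = T_lim − T_in = 254.9 − 196.6 = 58.3 K
γ̇_max² = ΔT_a·ρ·cp / (η·t_res) = [58.3 × 1342 × 2590] / [715 × 184.545] = 1535.72 s⁻²
γ̇_max = √1535.72 = 39.1882 s⁻¹
N_max = γ̇_max·h / (π·D) = 39.1882 · 0.00705 / (π · 0.0336) = 2.61731 rev/s = 157.039 rpm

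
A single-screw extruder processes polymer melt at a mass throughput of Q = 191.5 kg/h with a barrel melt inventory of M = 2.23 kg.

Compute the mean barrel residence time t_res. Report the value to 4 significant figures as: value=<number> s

value=41.92 s

Convert throughput: Q = 191.5 kg/h = 191.5/3600 = 0.0531944 kg/s
t_res = M / Q_s = 2.23 ÷ 0.0531944 = 41.9217 s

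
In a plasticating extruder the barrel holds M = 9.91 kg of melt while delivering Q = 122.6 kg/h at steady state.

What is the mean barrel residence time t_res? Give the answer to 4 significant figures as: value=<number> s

Throughput in SI: Q_s = 122.6 kg/h ÷ 3600 s/h = 0.0340556 kg/s
t_res = M / Q_s = 9.91 / 0.0340556 = 290.995 s

value=291.0 s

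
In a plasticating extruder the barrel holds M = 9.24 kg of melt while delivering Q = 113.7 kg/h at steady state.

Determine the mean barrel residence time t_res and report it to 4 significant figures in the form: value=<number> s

Convert throughput: Q = 113.7 kg/h = 113.7/3600 = 0.0315833 kg/s
Mean residence time: t_res = M/Q_s = 9.24 kg / 0.0315833 kg/s = 292.559 s

value=292.6 s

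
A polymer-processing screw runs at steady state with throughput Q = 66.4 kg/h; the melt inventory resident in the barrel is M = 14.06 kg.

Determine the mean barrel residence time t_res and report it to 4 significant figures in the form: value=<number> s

value=762.3 s

Throughput in SI: Q_s = 66.4 kg/h ÷ 3600 s/h = 0.0184444 kg/s
t_res = M / Q_s = 14.06 ÷ 0.0184444 = 762.289 s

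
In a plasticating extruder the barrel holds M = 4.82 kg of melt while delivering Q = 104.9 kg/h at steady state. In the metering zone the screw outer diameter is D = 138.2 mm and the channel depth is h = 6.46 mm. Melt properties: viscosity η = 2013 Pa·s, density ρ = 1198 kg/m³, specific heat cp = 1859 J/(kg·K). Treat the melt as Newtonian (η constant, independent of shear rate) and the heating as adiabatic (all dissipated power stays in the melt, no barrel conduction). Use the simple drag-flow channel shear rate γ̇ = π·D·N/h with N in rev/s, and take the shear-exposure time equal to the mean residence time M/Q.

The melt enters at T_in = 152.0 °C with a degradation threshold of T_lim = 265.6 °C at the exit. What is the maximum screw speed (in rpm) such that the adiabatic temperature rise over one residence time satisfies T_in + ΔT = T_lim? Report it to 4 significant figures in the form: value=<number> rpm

Convert throughput: Q = 104.9 kg/h = 104.9/3600 = 0.0291389 kg/s
Mean residence time: t_res = M/Q_s = 4.82 kg / 0.0291389 kg/s = 165.415 s
D = 138.2 mm = 0.1382 m;  h = 6.46 mm = 0.00646 m
ΔT_a = T_lim − T_in = 265.6 °C − 152.0 °C = 113.6 K
Invert ΔT = ηγ̇²t_res/(ρcp) for γ̇: γ̇_max² = ΔT_a ρ cp / (η t_res) = 113.6·1198·1859 / (2013·165.415) = 759.795 s⁻²
γ̇_max = √759.795 = 27.5644 s⁻¹
N_max = γ̇_max h / (πD) = 27.5644·0.00646/(π·0.1382) = 0.410131 rev/s → ×60 = 24.6079 rpm

value=24.61 rpm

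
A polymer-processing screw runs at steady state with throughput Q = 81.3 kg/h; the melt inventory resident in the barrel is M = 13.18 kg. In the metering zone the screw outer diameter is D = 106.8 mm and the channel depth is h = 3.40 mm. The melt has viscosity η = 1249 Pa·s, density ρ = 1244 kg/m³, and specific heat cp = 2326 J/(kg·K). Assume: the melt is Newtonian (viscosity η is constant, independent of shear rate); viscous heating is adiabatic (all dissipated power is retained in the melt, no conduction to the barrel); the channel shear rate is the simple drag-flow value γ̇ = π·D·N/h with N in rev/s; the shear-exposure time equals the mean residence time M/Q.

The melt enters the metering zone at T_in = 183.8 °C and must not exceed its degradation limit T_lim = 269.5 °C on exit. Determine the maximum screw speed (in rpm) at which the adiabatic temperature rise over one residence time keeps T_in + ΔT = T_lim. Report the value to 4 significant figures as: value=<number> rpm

value=11.21 rpm

Convert throughput: Q = 81.3 kg/h = 81.3/3600 = 0.0225833 kg/s
t_res = M / Q_s = 13.18 ÷ 0.0225833 = 583.616 s
Convert to metres: D = 0.1068 m, h = 0.0034 m
ΔT_a = T_lim − T_in = 269.5 °C − 183.8 °C = 85.7 K
Invert ΔT = ηγ̇²t_res/(ρcp) for γ̇: γ̇_max² = ΔT_a ρ cp / (η t_res) = 85.7·1244·2326 / (1249·583.616) = 340.19 s⁻²
γ̇_max = sqrt(340.19) = 18.4442 s⁻¹
Solve γ̇ = πDN/h for N: N_max = γ̇_max·h/(π·D) = 18.4442 × 0.0034 / (π × 0.1068) = 0.186904 rev/s = 11.2142 rpm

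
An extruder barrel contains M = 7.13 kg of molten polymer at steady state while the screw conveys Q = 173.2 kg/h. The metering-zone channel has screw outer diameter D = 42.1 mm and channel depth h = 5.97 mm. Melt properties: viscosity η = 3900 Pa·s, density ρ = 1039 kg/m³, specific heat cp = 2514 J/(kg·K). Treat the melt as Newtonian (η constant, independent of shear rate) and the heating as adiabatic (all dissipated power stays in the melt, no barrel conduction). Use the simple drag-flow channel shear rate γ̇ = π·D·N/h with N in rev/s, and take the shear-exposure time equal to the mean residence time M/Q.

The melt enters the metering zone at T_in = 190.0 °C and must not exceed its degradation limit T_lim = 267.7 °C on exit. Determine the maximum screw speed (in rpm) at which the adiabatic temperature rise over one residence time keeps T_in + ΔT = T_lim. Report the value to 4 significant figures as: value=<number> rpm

value=50.75 rpm

Convert throughput: Q = 173.2 kg/h = 173.2/3600 = 0.0481111 kg/s
t_res = M / Q_s = 7.13 / 0.0481111 = 148.199 s
D = 42.1 mm = 0.0421 m;  h = 5.97 mm = 0.00597 m
Allowable rise: ΔT_a = T_lim − T_in = 267.7 − 190.0 = 77.7 K
Invert ΔT = ηγ̇²t_res/(ρcp) for γ̇: γ̇_max² = ΔT_a ρ cp / (η t_res) = 77.7·1039·2514 / (3900·148.199) = 351.15 s⁻²
γ̇_max = sqrt(351.15) = 18.739 s⁻¹
N_max = γ̇_max·h / (π·D) = 18.739 · 0.00597 / (π · 0.0421) = 0.845841 rev/s = 50.7505 rpm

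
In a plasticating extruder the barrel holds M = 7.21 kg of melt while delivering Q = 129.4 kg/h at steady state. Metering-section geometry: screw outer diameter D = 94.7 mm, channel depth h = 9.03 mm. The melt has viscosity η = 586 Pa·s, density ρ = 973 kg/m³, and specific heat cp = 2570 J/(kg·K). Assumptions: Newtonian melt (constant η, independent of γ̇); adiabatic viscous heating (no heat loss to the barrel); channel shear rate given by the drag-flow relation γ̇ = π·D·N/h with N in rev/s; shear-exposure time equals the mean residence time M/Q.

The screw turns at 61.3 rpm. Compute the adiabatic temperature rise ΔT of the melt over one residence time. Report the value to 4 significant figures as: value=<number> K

Q_s = Q / 3600 = 129.4 / 3600 = 0.0359444 kg/s
t_res = M / Q_s = 7.21 / 0.0359444 = 200.587 s
D = 94.7 mm = 0.0947 m;  h = 9.03 mm = 0.00903 m;  N = 61.3 rpm / 60 = 1.02167 rev/s
γ̇ = π·D·N / h = π · 0.0947 · 1.02167 / 0.00903 = 33.6606 s⁻¹
ΔT = η·γ̇²·t_res/(ρ·cp) = [586 × 33.6606² × 200.587] / [973 × 2570] = 53.2596 K

value=53.26 K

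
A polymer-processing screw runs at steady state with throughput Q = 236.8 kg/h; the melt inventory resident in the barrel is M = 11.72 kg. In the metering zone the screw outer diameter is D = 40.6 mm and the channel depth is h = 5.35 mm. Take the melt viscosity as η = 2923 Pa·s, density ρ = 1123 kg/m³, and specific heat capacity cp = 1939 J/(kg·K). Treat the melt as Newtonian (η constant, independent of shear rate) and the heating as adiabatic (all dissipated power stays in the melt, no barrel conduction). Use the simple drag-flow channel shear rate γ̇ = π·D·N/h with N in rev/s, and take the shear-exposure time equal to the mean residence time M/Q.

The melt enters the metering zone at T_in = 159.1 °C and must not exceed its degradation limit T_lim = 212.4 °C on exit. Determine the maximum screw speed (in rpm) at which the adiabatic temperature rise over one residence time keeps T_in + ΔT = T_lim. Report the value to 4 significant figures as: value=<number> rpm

value=37.57 rpm

Convert throughput: Q = 236.8 kg/h = 236.8/3600 = 0.0657778 kg/s
t_res = M / Q_s = 11.72 / 0.0657778 = 178.176 s
D = 40.6 mm = 0.0406 m;  h = 5.35 mm = 0.00535 m
Allowable rise: ΔT_a = T_lim − T_in = 212.4 − 159.1 = 53.3 K
γ̇_max² = ΔT_a·ρ·cp / (η·t_res) = [53.3 × 1123 × 1939] / [2923 × 178.176] = 222.847 s⁻²
γ̇_max = sqrt(222.847) = 14.9281 s⁻¹
N_max = γ̇_max·h / (π·D) = 14.9281 · 0.00535 / (π · 0.0406) = 0.626155 rev/s = 37.5693 rpm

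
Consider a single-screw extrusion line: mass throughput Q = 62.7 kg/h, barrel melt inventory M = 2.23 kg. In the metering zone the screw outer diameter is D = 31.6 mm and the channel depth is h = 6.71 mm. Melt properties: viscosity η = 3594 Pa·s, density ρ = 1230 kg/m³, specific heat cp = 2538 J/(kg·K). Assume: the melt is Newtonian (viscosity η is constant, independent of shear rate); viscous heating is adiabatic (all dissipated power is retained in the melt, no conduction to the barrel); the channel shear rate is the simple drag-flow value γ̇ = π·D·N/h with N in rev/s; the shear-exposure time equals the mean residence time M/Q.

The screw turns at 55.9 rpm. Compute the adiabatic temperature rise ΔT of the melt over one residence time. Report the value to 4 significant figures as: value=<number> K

value=28.01 K

Convert throughput: Q = 62.7 kg/h = 62.7/3600 = 0.0174167 kg/s
t_res = M / Q_s = 2.23 ÷ 0.0174167 = 128.038 s
Convert to SI: D = 0.0316 m, h = 0.00671 m, N = 55.9/60 = 0.931667 rev/s
Shear rate: γ̇ = πDN/h = π·0.0316·0.931667/0.00671 = 13.784 s⁻¹
Adiabatic rise: ΔT = η γ̇² t_res / (ρ cp) = 3594·(13.784)²·128.038 / (1230·2538) = 28.0073 K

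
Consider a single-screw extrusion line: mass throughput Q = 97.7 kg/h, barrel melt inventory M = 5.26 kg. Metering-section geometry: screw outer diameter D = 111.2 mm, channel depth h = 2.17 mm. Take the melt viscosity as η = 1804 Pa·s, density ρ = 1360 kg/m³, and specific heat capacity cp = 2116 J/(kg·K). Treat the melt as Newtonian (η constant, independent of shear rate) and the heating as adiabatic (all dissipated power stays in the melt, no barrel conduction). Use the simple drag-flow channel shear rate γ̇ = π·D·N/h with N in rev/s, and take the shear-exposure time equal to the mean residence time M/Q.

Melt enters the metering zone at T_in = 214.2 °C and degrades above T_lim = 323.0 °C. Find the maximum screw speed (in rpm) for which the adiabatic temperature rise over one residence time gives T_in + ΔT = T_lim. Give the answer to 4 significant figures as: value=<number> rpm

Throughput in SI: Q_s = 97.7 kg/h ÷ 3600 s/h = 0.0271389 kg/s
t_res = M / Q_s = 5.26 / 0.0271389 = 193.818 s
D = 111.2 mm = 0.1112 m;  h = 2.17 mm = 0.00217 m
Allowable rise: ΔT_a = T_lim − T_in = 323.0 − 214.2 = 108.8 K
γ̇_max² = ΔT_a·ρ·cp / (η·t_res) = [108.8 × 1360 × 2116] / [1804 × 193.818] = 895.475 s⁻²
γ̇_max = sqrt(895.475) = 29.9245 s⁻¹
N_max = γ̇_max·h / (π·D) = 29.9245 · 0.00217 / (π · 0.1112) = 0.18588 rev/s = 11.1528 rpm

value=11.15 rpm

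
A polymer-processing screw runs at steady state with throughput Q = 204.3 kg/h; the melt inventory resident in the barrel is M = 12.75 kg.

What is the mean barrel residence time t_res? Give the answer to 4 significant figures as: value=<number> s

Convert throughput: Q = 204.3 kg/h = 204.3/3600 = 0.05675 kg/s
t_res = M / Q_s = 12.75 / 0.05675 = 224.67 s

value=224.7 s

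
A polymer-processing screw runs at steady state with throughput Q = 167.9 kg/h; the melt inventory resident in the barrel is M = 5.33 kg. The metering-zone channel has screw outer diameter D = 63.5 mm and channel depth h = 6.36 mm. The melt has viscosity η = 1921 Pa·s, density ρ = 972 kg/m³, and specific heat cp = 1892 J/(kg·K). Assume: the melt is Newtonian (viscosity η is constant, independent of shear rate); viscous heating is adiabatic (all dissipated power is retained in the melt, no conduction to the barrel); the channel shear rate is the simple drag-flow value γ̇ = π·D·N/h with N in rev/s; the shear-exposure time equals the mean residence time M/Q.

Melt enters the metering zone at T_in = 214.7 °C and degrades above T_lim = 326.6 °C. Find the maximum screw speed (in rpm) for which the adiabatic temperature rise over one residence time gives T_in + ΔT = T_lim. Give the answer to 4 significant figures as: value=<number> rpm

value=58.57 rpm

Throughput in SI: Q_s = 167.9 kg/h ÷ 3600 s/h = 0.0466389 kg/s
t_res = M / Q_s = 5.33 / 0.0466389 = 114.282 s
D = 63.5 mm = 0.0635 m;  h = 6.36 mm = 0.00636 m
ΔT_a = T_lim − T_in = 326.6 − 214.7 = 111.9 K
γ̇_max² = ΔT_a·ρ·cp / (η·t_res) = [111.9 × 972 × 1892] / [1921 × 114.282] = 937.37 s⁻²
γ̇_max = sqrt(937.37) = 30.6165 s⁻¹
N_max = γ̇_max h / (πD) = 30.6165·0.00636/(π·0.0635) = 0.976088 rev/s → ×60 = 58.5653 rpm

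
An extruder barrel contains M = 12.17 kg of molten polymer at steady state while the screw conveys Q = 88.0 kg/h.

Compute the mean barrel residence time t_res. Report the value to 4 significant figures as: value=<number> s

value=497.9 s

Convert throughput: Q = 88.0 kg/h = 88.0/3600 = 0.0244444 kg/s
t_res = M / Q_s = 12.17 / 0.0244444 = 497.864 s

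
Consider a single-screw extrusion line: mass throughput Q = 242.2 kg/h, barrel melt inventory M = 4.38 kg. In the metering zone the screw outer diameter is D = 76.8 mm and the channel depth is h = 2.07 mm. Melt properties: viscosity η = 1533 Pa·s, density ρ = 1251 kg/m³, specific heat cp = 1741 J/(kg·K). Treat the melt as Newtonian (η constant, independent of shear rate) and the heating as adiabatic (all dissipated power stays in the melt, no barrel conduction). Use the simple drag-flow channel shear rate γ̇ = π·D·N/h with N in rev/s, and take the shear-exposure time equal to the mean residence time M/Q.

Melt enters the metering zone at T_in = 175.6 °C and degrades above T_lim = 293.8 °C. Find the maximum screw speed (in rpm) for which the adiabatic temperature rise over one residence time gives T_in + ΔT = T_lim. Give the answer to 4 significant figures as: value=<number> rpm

value=26.14 rpm

Throughput in SI: Q_s = 242.2 kg/h ÷ 3600 s/h = 0.0672778 kg/s
Mean residence time: t_res = M/Q_s = 4.38 kg / 0.0672778 kg/s = 65.1032 s
Geometry in SI: D = 76.8 mm → 0.0768 m, h = 2.07 mm → 0.00207 m
ΔT_a = T_lim − T_in = 293.8 − 175.6 = 118.2 K
γ̇_max² = ΔT_a·ρ·cp / (η·t_res) = [118.2 × 1251 × 1741] / [1533 × 65.1032] = 2579.46 s⁻²
γ̇_max = √2579.46 = 50.7884 s⁻¹
N_max = γ̇_max·h / (π·D) = 50.7884 · 0.00207 / (π · 0.0768) = 0.435736 rev/s = 26.1442 rpm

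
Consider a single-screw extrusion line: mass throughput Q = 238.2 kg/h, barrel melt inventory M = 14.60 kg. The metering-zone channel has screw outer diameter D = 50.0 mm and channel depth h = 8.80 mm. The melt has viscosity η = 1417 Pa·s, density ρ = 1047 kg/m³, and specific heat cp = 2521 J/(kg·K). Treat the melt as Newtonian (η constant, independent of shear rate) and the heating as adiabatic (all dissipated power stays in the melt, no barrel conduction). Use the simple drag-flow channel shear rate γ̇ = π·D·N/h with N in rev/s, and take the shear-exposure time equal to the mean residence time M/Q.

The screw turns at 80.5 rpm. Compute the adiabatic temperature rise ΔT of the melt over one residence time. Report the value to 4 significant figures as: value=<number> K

value=67.94 K

Q_s = Q / 3600 = 238.2 / 3600 = 0.0661667 kg/s
t_res = M / Q_s = 14.60 / 0.0661667 = 220.655 s
Convert to SI: D = 0.05 m, h = 0.0088 m, N = 80.5/60 = 1.34167 rev/s
Shear rate: γ̇ = πDN/h = π·0.05·1.34167/0.0088 = 23.9487 s⁻¹
ΔT = η·γ̇²·t_res/(ρ·cp) = [1417 × 23.9487² × 220.655] / [1047 × 2521] = 67.9403 K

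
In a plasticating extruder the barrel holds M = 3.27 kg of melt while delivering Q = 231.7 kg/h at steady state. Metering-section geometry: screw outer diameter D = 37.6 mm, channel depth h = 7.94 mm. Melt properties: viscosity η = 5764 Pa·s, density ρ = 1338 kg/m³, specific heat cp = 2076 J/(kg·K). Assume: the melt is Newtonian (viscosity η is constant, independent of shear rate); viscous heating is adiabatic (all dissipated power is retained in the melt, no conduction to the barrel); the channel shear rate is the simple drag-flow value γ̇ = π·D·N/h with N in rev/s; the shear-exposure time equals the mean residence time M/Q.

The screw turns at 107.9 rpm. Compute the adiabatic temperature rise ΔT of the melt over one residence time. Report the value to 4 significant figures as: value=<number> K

value=75.46 K

Throughput in SI: Q_s = 231.7 kg/h ÷ 3600 s/h = 0.0643611 kg/s
t_res = M / Q_s = 3.27 / 0.0643611 = 50.8071 s
D = 37.6 mm = 0.0376 m;  h = 7.94 mm = 0.00794 m;  N = 107.9 rpm / 60 = 1.79833 rev/s
γ̇ = π·D·N / h = π · 0.0376 · 1.79833 / 0.00794 = 26.7539 s⁻¹
Adiabatic rise: ΔT = η γ̇² t_res / (ρ cp) = 5764·(26.7539)²·50.8071 / (1338·2076) = 75.464 K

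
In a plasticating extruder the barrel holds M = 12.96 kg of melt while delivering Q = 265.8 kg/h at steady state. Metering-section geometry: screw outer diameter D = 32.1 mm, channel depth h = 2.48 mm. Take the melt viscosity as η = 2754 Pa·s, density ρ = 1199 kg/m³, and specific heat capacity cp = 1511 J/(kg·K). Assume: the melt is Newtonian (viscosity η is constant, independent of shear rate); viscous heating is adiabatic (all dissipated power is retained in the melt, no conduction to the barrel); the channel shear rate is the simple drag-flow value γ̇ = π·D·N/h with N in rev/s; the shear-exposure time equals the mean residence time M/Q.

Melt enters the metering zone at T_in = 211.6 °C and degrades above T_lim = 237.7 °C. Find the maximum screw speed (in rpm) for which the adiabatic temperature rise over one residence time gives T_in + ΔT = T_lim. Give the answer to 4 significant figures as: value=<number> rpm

value=14.59 rpm

Convert throughput: Q = 265.8 kg/h = 265.8/3600 = 0.0738333 kg/s
t_res = M / Q_s = 12.96 ÷ 0.0738333 = 175.53 s
Convert to metres: D = 0.0321 m, h = 0.00248 m
ΔT_a = T_lim − T_in = 237.7 − 211.6 = 26.1 K
γ̇_max² = ΔT_a·ρ·cp/(η·t_res) = 26.1·1199·1511/(2754·175.53) = 97.8155 s⁻²
γ̇_max = √97.8155 = 9.89017 s⁻¹
N_max = γ̇_max·h / (π·D) = 9.89017 · 0.00248 / (π · 0.0321) = 0.243221 rev/s = 14.5932 rpm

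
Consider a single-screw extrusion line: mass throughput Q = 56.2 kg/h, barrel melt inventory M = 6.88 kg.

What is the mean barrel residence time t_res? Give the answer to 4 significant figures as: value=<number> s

value=440.7 s

Convert throughput: Q = 56.2 kg/h = 56.2/3600 = 0.0156111 kg/s
t_res = M / Q_s = 6.88 ÷ 0.0156111 = 440.712 s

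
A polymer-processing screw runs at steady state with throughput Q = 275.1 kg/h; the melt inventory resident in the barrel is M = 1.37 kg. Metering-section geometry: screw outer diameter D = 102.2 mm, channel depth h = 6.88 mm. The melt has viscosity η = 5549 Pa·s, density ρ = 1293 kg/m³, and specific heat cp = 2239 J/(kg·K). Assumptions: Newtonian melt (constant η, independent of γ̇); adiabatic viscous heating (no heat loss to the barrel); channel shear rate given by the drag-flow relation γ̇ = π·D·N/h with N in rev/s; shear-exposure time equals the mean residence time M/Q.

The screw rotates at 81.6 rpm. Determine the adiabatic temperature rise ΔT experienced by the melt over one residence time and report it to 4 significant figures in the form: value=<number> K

Q_s = Q / 3600 = 275.1 / 3600 = 0.0764167 kg/s
t_res = M / Q_s = 1.37 ÷ 0.0764167 = 17.928 s
Geometry in metres: D = 102.2 mm → 0.1022 m, h = 6.88 mm → 0.00688 m; screw speed N = 81.6 rpm = 1.36 rev/s
Shear rate: γ̇ = πDN/h = π·0.1022·1.36/0.00688 = 63.4675 s⁻¹
Adiabatic rise: ΔT = η γ̇² t_res / (ρ cp) = 5549·(63.4675)²·17.928 / (1293·2239) = 138.419 K

value=138.4 K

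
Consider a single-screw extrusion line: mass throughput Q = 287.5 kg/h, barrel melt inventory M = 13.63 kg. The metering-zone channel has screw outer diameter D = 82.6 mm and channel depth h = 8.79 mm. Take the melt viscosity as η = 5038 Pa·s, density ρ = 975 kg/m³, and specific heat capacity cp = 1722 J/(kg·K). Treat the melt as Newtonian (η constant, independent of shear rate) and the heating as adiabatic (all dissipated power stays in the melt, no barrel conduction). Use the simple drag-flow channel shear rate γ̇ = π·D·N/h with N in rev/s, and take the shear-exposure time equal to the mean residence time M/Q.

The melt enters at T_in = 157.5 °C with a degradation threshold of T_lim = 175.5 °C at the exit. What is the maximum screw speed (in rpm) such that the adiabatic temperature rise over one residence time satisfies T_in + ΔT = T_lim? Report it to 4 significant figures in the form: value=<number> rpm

value=12.05 rpm

Throughput in SI: Q_s = 287.5 kg/h ÷ 3600 s/h = 0.0798611 kg/s
t_res = M / Q_s = 13.63 ÷ 0.0798611 = 170.671 s
D = 82.6 mm = 0.0826 m;  h = 8.79 mm = 0.00879 m
ΔT_a = T_lim − T_in = 175.5 °C − 157.5 °C = 18 K
Invert ΔT = ηγ̇²t_res/(ρcp) for γ̇: γ̇_max² = ΔT_a ρ cp / (η t_res) = 18·975·1722 / (5038·170.671) = 35.1473 s⁻²
Take the square root: γ̇_max = √(35.1473) = 5.92851 s⁻¹
N_max = γ̇_max h / (πD) = 5.92851·0.00879/(π·0.0826) = 0.200819 rev/s → ×60 = 12.0491 rpm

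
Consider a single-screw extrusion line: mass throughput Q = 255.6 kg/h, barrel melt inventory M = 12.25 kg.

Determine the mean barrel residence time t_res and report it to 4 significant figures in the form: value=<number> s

value=172.5 s

Throughput in SI: Q_s = 255.6 kg/h ÷ 3600 s/h = 0.071 kg/s
Mean residence time: t_res = M/Q_s = 12.25 kg / 0.071 kg/s = 172.535 s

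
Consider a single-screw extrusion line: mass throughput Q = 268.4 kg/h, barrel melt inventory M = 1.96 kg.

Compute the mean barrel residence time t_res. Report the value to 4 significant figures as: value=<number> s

Throughput in SI: Q_s = 268.4 kg/h ÷ 3600 s/h = 0.0745556 kg/s
t_res = M / Q_s = 1.96 ÷ 0.0745556 = 26.2891 s

value=26.29 s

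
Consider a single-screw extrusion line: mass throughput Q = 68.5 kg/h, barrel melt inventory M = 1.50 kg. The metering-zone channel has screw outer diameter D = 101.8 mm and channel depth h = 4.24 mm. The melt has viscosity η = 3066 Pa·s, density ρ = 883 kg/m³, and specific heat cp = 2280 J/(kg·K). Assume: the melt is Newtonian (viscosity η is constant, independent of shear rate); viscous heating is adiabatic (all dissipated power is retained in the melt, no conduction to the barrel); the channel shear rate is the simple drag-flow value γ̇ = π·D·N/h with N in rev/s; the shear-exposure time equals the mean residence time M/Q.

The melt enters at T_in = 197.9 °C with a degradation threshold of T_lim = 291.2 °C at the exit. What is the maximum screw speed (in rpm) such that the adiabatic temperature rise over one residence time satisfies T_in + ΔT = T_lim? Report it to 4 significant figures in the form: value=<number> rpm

value=22.18 rpm

Convert throughput: Q = 68.5 kg/h = 68.5/3600 = 0.0190278 kg/s
t_res = M / Q_s = 1.50 ÷ 0.0190278 = 78.8321 s
D = 101.8 mm = 0.1018 m;  h = 4.24 mm = 0.00424 m
Allowable rise: ΔT_a = T_lim − T_in = 291.2 − 197.9 = 93.3 K
γ̇_max² = ΔT_a·ρ·cp / (η·t_res) = [93.3 × 883 × 2280] / [3066 × 78.8321] = 777.145 s⁻²
γ̇_max = sqrt(777.145) = 27.8773 s⁻¹
N_max = γ̇_max·h / (π·D) = 27.8773 · 0.00424 / (π · 0.1018) = 0.369589 rev/s = 22.1753 rpm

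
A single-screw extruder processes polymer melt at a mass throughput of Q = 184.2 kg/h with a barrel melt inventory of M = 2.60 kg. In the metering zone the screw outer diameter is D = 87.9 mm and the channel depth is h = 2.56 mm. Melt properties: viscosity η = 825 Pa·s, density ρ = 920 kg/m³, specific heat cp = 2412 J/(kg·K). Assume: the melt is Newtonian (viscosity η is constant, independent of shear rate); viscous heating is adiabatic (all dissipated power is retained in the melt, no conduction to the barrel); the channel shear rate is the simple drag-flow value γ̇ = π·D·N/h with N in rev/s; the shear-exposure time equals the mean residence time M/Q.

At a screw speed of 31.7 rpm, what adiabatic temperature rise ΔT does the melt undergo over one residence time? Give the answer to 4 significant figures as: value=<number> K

Throughput in SI: Q_s = 184.2 kg/h ÷ 3600 s/h = 0.0511667 kg/s
Mean residence time: t_res = M/Q_s = 2.60 kg / 0.0511667 kg/s = 50.8143 s
Convert to SI: D = 0.0879 m, h = 0.00256 m, N = 31.7/60 = 0.528333 rev/s
Shear rate: γ̇ = πDN/h = π·0.0879·0.528333/0.00256 = 56.9911 s⁻¹
Adiabatic rise: ΔT = η γ̇² t_res / (ρ cp) = 825·(56.9911)²·50.8143 / (920·2412) = 61.3605 K

value=61.36 K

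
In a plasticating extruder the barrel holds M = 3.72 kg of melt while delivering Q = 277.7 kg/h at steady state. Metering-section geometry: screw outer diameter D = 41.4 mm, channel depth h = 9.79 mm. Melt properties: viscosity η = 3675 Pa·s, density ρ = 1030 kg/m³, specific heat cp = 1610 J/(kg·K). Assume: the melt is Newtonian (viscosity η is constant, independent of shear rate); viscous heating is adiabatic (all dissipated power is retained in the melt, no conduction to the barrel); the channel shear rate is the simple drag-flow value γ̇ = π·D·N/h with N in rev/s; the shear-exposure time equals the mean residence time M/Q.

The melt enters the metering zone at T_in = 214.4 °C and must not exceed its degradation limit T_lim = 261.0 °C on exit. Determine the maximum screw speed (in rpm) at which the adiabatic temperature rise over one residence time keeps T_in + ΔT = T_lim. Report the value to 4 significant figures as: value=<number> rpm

value=94.31 rpm

Throughput in SI: Q_s = 277.7 kg/h ÷ 3600 s/h = 0.0771389 kg/s
Mean residence time: t_res = M/Q_s = 3.72 kg / 0.0771389 kg/s = 48.2247 s
D = 41.4 mm = 0.0414 m;  h = 9.79 mm = 0.00979 m
Allowable rise: ΔT_a = T_lim − T_in = 261.0 − 214.4 = 46.6 K
Invert ΔT = ηγ̇²t_res/(ρcp) for γ̇: γ̇_max² = ΔT_a ρ cp / (η t_res) = 46.6·1030·1610 / (3675·48.2247) = 436.036 s⁻²
γ̇_max = √436.036 = 20.8815 s⁻¹
N_max = γ̇_max·h / (π·D) = 20.8815 · 0.00979 / (π · 0.0414) = 1.57179 rev/s = 94.3072 rpm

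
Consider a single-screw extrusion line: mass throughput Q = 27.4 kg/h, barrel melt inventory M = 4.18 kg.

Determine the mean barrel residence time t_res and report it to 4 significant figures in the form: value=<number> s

value=549.2 s

Throughput in SI: Q_s = 27.4 kg/h ÷ 3600 s/h = 0.00761111 kg/s
t_res = M / Q_s = 4.18 / 0.00761111 = 549.197 s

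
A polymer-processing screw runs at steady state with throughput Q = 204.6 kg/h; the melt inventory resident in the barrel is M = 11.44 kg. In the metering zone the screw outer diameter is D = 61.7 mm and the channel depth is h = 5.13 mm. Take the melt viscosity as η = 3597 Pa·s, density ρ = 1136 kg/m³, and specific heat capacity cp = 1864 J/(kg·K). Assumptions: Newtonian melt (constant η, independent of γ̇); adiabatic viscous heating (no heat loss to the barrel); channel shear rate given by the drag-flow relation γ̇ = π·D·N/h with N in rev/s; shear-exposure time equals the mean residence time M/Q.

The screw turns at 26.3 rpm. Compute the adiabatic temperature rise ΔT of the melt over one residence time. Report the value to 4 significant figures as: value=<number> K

Convert throughput: Q = 204.6 kg/h = 204.6/3600 = 0.0568333 kg/s
Mean residence time: t_res = M/Q_s = 11.44 kg / 0.0568333 kg/s = 201.29 s
D = 61.7 mm = 0.0617 m;  h = 5.13 mm = 0.00513 m;  N = 26.3 rpm / 60 = 0.438333 rev/s
Shear rate: γ̇ = πDN/h = π·0.0617·0.438333/0.00513 = 16.5624 s⁻¹
ΔT = η·γ̇²·t_res/(ρ·cp) = [3597 × 16.5624² × 201.29] / [1136 × 1864] = 93.7958 K

value=93.80 K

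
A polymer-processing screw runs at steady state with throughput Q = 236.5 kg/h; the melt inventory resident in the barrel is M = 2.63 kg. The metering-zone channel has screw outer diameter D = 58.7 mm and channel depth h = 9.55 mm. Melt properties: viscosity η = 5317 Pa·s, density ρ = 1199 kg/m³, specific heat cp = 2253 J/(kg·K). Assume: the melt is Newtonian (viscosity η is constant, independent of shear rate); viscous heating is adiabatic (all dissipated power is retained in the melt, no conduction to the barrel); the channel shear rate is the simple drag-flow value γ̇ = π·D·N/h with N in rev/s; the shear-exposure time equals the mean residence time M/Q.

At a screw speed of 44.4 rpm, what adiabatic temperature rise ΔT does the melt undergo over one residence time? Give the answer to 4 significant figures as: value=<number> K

value=16.09 K

Throughput in SI: Q_s = 236.5 kg/h ÷ 3600 s/h = 0.0656944 kg/s
t_res = M / Q_s = 2.63 / 0.0656944 = 40.0338 s
Convert to SI: D = 0.0587 m, h = 0.00955 m, N = 44.4/60 = 0.74 rev/s
Shear rate: γ̇ = πDN/h = π·0.0587·0.74/0.00955 = 14.2895 s⁻¹
ΔT = η·γ̇²·t_res/(ρ·cp) = [5317 × 14.2895² × 40.0338] / [1199 × 2253] = 16.0896 K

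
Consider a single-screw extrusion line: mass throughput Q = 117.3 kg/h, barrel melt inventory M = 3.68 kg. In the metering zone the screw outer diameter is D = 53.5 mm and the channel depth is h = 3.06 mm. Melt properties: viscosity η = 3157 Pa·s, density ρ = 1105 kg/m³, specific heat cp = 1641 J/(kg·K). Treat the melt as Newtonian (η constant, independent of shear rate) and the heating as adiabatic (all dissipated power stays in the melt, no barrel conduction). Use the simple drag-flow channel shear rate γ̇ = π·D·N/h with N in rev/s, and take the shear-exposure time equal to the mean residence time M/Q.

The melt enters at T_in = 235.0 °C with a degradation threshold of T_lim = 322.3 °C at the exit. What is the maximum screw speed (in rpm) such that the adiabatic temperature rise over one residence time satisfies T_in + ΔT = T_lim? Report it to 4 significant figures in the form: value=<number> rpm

Convert throughput: Q = 117.3 kg/h = 117.3/3600 = 0.0325833 kg/s
t_res = M / Q_s = 3.68 / 0.0325833 = 112.941 s
D = 53.5 mm = 0.0535 m;  h = 3.06 mm = 0.00306 m
ΔT_a = T_lim − T_in = 322.3 − 235.0 = 87.3 K
γ̇_max² = ΔT_a·ρ·cp/(η·t_res) = 87.3·1105·1641/(3157·112.941) = 443.975 s⁻²
γ̇_max = √443.975 = 21.0707 s⁻¹
Solve γ̇ = πDN/h for N: N_max = γ̇_max·h/(π·D) = 21.0707 × 0.00306 / (π × 0.0535) = 0.383616 rev/s = 23.017 rpm

value=23.02 rpm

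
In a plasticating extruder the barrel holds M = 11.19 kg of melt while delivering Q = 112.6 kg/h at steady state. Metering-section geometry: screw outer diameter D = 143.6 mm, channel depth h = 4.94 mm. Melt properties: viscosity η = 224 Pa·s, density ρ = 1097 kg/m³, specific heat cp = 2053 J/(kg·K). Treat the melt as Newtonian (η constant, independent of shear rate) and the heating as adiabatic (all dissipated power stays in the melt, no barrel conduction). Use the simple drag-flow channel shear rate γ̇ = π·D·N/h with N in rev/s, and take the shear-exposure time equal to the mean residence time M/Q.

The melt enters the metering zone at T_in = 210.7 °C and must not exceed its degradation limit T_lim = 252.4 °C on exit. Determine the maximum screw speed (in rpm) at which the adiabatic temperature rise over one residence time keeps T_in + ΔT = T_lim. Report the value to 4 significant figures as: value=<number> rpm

Q_s = Q / 3600 = 112.6 / 3600 = 0.0312778 kg/s
Mean residence time: t_res = M/Q_s = 11.19 kg / 0.0312778 kg/s = 357.762 s
Convert to metres: D = 0.1436 m, h = 0.00494 m
Allowable rise: ΔT_a = T_lim − T_in = 252.4 − 210.7 = 41.7 K
Invert ΔT = ηγ̇²t_res/(ρcp) for γ̇: γ̇_max² = ΔT_a ρ cp / (η t_res) = 41.7·1097·2053 / (224·357.762) = 1171.9 s⁻²
γ̇_max = sqrt(1171.9) = 34.233 s⁻¹
N_max = γ̇_max·h / (π·D) = 34.233 · 0.00494 / (π · 0.1436) = 0.374858 rev/s = 22.4915 rpm

value=22.49 rpm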